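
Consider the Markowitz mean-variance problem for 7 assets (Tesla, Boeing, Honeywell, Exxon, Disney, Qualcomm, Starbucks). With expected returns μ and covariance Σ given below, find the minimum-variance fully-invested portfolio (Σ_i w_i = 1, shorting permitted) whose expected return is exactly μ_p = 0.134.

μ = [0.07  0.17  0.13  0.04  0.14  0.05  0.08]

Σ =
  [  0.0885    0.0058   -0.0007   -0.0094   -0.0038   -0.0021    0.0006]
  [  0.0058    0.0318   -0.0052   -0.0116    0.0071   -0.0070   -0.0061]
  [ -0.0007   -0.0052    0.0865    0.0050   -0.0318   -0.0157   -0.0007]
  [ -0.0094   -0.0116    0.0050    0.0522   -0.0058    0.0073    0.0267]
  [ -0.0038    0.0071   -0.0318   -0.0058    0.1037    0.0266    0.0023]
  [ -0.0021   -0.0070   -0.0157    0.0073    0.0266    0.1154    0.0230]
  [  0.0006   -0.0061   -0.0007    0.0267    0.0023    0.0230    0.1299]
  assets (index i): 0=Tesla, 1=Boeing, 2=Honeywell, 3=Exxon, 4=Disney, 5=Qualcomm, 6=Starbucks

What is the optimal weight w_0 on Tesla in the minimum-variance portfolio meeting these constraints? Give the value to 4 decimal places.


0.0347

g=Σ⁻¹μ = [0.6946  6.1576  2.4881  1.9282  1.6689  0.5740  0.3877]
h=Σ⁻¹𝟙 = [12.3749  42.1186  18.6953  27.9379  12.1550  8.9873  2.1707]
a=μᵀg=1.789347  b=𝟙ᵀg=13.899034  c=𝟙ᵀh=124.439686  D=ac−b²=29.482702
λ₁=(c·0.134−b)/D = (124.439686·0.134−13.899034)/29.482702 = 0.094153
λ₂=(a−b·0.134)/D = (1.789347−13.899034·0.134)/29.482702 = -0.002480
w* = 0.094153·g + -0.002480·h:
  w_0 = 0.094153·0.6946 + -0.002480·12.3749 = 0.0347  (Tesla)
  w_1 = 0.094153·6.1576 + -0.002480·42.1186 = 0.4753  (Boeing)
  w_2 = 0.094153·2.4881 + -0.002480·18.6953 = 0.1879  (Honeywell)
  w_3 = 0.094153·1.9282 + -0.002480·27.9379 = 0.1123  (Exxon)
  w_4 = 0.094153·1.6689 + -0.002480·12.1550 = 0.1270  (Disney)
  w_5 = 0.094153·0.5740 + -0.002480·8.9873 = 0.0318  (Qualcomm)
  w_6 = 0.094153·0.3877 + -0.002480·2.1707 = 0.0311  (Starbucks)
Σw_i=1.0000  μᵀw=0.1340
σ²=wᵀΣw=λ₁·μ_p+λ₂ = 0.094153·0.134 + -0.002480 = 0.010136 ≈ 0.0101


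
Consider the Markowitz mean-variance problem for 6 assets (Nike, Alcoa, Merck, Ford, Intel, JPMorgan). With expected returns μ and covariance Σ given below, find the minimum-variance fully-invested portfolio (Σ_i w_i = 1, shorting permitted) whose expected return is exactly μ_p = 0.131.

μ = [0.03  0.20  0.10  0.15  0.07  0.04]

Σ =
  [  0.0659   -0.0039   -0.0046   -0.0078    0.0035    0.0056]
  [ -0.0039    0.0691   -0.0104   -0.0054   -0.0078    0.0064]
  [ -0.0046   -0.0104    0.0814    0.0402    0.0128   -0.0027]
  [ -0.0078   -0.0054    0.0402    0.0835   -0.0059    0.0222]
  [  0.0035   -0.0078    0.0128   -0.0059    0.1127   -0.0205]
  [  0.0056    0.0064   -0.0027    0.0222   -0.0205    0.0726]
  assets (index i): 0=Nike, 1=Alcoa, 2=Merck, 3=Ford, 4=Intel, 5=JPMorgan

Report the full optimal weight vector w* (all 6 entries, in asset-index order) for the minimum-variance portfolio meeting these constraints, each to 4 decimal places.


p=Σ⁻¹μ = [0.8834  3.2915  0.6390  1.8755  0.8245  -0.1242]
q=Σ⁻¹𝟙 = [16.1576  17.6348  10.6875  6.9760  10.9878  12.3401]
a=μᵀp=1.082768  b=𝟙ᵀp=7.389595  c=𝟙ᵀq=74.783965  D=ac−b²=26.367539
λ₁=(c·0.131−b)/D = (74.783965·0.131−7.389595)/26.367539 = 0.091290
λ₂=(a−b·0.131)/D = (1.082768−7.389595·0.131)/26.367539 = 0.004351
w* = 0.091290·p + 0.004351·q:
  w_0 = 0.091290·0.8834 + 0.004351·16.1576 = 0.1509  (Nike)
  w_1 = 0.091290·3.2915 + 0.004351·17.6348 = 0.3772  (Alcoa)
  w_2 = 0.091290·0.6390 + 0.004351·10.6875 = 0.1048  (Merck)
  w_3 = 0.091290·1.8755 + 0.004351·6.9760 = 0.2016  (Ford)
  w_4 = 0.091290·0.8245 + 0.004351·10.9878 = 0.1231  (Intel)
  w_5 = 0.091290·-0.1242 + 0.004351·12.3401 = 0.0424  (JPMorgan)
Σw_i=1.0000  μᵀw=0.1310
σ²=wᵀΣw=λ₁·μ_p+λ₂ = 0.091290·0.131 + 0.004351 = 0.016310 ≈ 0.0163

0.1509  0.3772  0.1048  0.2016  0.1231  0.0424


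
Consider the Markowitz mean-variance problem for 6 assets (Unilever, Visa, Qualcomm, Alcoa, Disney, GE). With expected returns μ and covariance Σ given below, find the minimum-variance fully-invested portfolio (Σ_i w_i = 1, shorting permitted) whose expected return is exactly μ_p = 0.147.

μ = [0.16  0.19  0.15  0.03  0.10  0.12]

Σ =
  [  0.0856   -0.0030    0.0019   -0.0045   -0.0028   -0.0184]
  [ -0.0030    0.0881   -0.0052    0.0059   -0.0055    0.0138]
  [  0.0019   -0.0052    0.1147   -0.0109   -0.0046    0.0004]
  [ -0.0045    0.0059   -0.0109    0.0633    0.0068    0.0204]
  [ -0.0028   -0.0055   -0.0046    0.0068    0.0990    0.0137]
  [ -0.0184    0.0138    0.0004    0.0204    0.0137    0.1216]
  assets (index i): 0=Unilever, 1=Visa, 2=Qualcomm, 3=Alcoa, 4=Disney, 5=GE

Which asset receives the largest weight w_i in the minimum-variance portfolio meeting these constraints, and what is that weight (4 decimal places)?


Visa (0.2654)

p=Σ⁻¹μ = [2.1560  2.2289  1.4398  0.2617  1.1213  0.8852]
q=Σ⁻¹𝟙 = [14.1097  11.2371  10.7760  14.7921  9.8540  5.4562]
a=μᵀp=1.210629  b=𝟙ᵀp=8.092906  c=𝟙ᵀq=66.225059  D=ac−b²=14.678836
λ₁=(c·0.147−b)/D = (66.225059·0.147−8.092906)/14.678836 = 0.111874
λ₂=(a−b·0.147)/D = (1.210629−8.092906·0.147)/14.678836 = 0.001429
w* = 0.111874·p + 0.001429·q:
  w_0 = 0.111874·2.1560 + 0.001429·14.1097 = 0.2614  (Unilever)
  w_1 = 0.111874·2.2289 + 0.001429·11.2371 = 0.2654  (Visa)
  w_2 = 0.111874·1.4398 + 0.001429·10.7760 = 0.1765  (Qualcomm)
  w_3 = 0.111874·0.2617 + 0.001429·14.7921 = 0.0504  (Alcoa)
  w_4 = 0.111874·1.1213 + 0.001429·9.8540 = 0.1395  (Disney)
  w_5 = 0.111874·0.8852 + 0.001429·5.4562 = 0.1068  (GE)
Σw_i=1.0000  μᵀw=0.1470
σ²=wᵀΣw=λ₁·μ_p+λ₂ = 0.111874·0.147 + 0.001429 = 0.017874 ≈ 0.0179


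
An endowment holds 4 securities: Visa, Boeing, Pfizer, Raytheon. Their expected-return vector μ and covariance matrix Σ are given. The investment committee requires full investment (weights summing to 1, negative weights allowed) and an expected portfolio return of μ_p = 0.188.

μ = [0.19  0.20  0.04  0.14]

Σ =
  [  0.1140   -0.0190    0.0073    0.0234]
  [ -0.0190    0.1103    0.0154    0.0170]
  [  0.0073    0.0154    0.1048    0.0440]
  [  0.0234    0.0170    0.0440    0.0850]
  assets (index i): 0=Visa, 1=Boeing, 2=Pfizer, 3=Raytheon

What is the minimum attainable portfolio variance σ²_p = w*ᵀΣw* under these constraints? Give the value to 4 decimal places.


0.0409

g=Σ⁻¹μ = [1.8379  2.0440  -0.4525  0.9665]
h=Σ⁻¹𝟙 = [9.0012  9.1272  5.6744  4.5240]
a=μᵀg=0.875227  b=𝟙ᵀg=4.395989  c=𝟙ᵀh=28.326725  D=ac−b²=5.467604
λ₁=(c·0.188−b)/D = (28.326725·0.188−4.395989)/5.467604 = 0.169989
λ₂=(a−b·0.188)/D = (0.875227−4.395989·0.188)/5.467604 = 0.008922
w* = 0.169989·g + 0.008922·h:
  w_0 = 0.169989·1.8379 + 0.008922·9.0012 = 0.3927  (Visa)
  w_1 = 0.169989·2.0440 + 0.008922·9.1272 = 0.4289  (Boeing)
  w_2 = 0.169989·-0.4525 + 0.008922·5.6744 = -0.0263  (Pfizer)
  w_3 = 0.169989·0.9665 + 0.008922·4.5240 = 0.2047  (Raytheon)
Σw_i=1.0000  μᵀw=0.1880
σ²=wᵀΣw=λ₁·μ_p+λ₂ = 0.169989·0.188 + 0.008922 = 0.040880 ≈ 0.0409


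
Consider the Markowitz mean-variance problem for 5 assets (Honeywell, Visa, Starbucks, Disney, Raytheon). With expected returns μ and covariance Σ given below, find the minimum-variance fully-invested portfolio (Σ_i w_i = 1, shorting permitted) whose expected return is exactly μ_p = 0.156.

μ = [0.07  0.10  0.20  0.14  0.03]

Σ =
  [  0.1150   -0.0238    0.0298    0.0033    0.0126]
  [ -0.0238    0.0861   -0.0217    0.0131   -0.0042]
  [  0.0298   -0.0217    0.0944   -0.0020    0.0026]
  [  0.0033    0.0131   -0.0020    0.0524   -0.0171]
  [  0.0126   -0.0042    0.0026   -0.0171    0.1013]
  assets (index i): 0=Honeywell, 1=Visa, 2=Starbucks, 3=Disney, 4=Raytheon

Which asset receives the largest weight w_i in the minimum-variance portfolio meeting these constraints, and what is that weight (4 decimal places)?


Starbucks (0.4221)

u=Σ⁻¹μ = [0.1186  1.4464  2.4496  2.6321  0.7228]
v=Σ⁻¹𝟙 = [6.5839  14.0236  11.8081  19.7470  12.6645]
a=μᵀu=1.033021  b=𝟙ᵀu=7.369361  c=𝟙ᵀv=64.827082  D=ac−b²=12.660280
λ₁=(c·0.156−b)/D = (64.827082·0.156−7.369361)/12.660280 = 0.216714
λ₂=(a−b·0.156)/D = (1.033021−7.369361·0.156)/12.660280 = -0.009210
w* = 0.216714·u + -0.009210·v:
  w_0 = 0.216714·0.1186 + -0.009210·6.5839 = -0.0349  (Honeywell)
  w_1 = 0.216714·1.4464 + -0.009210·14.0236 = 0.1843  (Visa)
  w_2 = 0.216714·2.4496 + -0.009210·11.8081 = 0.4221  (Starbucks)
  w_3 = 0.216714·2.6321 + -0.009210·19.7470 = 0.3885  (Disney)
  w_4 = 0.216714·0.7228 + -0.009210·12.6645 = 0.0400  (Raytheon)
Σw_i=1.0000  μᵀw=0.1560
σ²=wᵀΣw=λ₁·μ_p+λ₂ = 0.216714·0.156 + -0.009210 = 0.024598 ≈ 0.0246


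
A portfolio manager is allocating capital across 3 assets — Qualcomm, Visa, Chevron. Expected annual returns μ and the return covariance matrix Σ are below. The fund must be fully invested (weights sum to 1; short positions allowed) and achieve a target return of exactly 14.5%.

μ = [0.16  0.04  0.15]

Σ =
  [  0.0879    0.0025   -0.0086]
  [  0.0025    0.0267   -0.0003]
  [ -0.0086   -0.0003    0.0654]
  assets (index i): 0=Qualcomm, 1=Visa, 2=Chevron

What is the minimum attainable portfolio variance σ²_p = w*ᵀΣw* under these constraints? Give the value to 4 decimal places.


0.0284

g=Σ⁻¹μ = [2.0334  1.3366  2.5671]
h=Σ⁻¹𝟙 = [12.0047  36.5206  17.0366]
a=μᵀg=0.763871  b=𝟙ᵀg=5.937073  c=𝟙ᵀh=65.561923  D=ac−b²=14.832038
λ₁=(c·0.145−b)/D = (65.561923·0.145−5.937073)/14.832038 = 0.240655
λ₂=(a−b·0.145)/D = (0.763871−5.937073·0.145)/14.832038 = -0.006540
w* = 0.240655·g + -0.006540·h:
  w_0 = 0.240655·2.0334 + -0.006540·12.0047 = 0.4108  (Qualcomm)
  w_1 = 0.240655·1.3366 + -0.006540·36.5206 = 0.0828  (Visa)
  w_2 = 0.240655·2.5671 + -0.006540·17.0366 = 0.5064  (Chevron)
Σw_i=1.0000  μᵀw=0.1450
σ²=wᵀΣw=λ₁·μ_p+λ₂ = 0.240655·0.145 + -0.006540 = 0.028355 ≈ 0.0284


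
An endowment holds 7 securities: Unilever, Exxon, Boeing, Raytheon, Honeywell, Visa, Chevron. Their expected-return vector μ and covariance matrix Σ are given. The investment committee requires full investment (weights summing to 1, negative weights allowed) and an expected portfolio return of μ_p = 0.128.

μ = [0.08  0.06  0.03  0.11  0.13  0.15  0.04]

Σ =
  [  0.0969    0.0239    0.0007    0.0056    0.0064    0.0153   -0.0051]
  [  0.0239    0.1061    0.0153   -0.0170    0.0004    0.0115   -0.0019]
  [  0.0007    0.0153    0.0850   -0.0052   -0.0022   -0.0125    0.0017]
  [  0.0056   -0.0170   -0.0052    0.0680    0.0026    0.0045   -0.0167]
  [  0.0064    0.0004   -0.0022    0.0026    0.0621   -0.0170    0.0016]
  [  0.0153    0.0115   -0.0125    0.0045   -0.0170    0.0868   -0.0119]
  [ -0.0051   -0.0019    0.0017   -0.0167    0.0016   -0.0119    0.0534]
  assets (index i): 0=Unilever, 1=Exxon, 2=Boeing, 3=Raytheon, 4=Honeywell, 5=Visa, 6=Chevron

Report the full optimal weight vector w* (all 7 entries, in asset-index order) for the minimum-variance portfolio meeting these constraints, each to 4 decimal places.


x=Σ⁻¹μ = [0.1217  0.5060  0.7689  1.9826  2.6357  2.4151  1.8335]
y=Σ⁻¹𝟙 = [4.1520  8.5798  14.2011  22.9192  19.4310  18.3806  29.6578]
a=μᵀx=1.059503  b=𝟙ᵀx=10.263523  c=𝟙ᵀy=117.321409  D=ac−b²=18.962524
λ₁=(c·0.128−b)/D = (117.321409·0.128−10.263523)/18.962524 = 0.250685
λ₂=(a−b·0.128)/D = (1.059503−10.263523·0.128)/18.962524 = -0.013407
w* = 0.250685·x + -0.013407·y:
  w_0 = 0.250685·0.1217 + -0.013407·4.1520 = -0.0251  (Unilever)
  w_1 = 0.250685·0.5060 + -0.013407·8.5798 = 0.0118  (Exxon)
  w_2 = 0.250685·0.7689 + -0.013407·14.2011 = 0.0024  (Boeing)
  w_3 = 0.250685·1.9826 + -0.013407·22.9192 = 0.1897  (Raytheon)
  w_4 = 0.250685·2.6357 + -0.013407·19.4310 = 0.4002  (Honeywell)
  w_5 = 0.250685·2.4151 + -0.013407·18.3806 = 0.3590  (Visa)
  w_6 = 0.250685·1.8335 + -0.013407·29.6578 = 0.0620  (Chevron)
Σw_i=1.0000  μᵀw=0.1280
σ²=wᵀΣw=λ₁·μ_p+λ₂ = 0.250685·0.128 + -0.013407 = 0.018681 ≈ 0.0187

-0.0251  0.0118  0.0024  0.1897  0.4002  0.3590  0.0620


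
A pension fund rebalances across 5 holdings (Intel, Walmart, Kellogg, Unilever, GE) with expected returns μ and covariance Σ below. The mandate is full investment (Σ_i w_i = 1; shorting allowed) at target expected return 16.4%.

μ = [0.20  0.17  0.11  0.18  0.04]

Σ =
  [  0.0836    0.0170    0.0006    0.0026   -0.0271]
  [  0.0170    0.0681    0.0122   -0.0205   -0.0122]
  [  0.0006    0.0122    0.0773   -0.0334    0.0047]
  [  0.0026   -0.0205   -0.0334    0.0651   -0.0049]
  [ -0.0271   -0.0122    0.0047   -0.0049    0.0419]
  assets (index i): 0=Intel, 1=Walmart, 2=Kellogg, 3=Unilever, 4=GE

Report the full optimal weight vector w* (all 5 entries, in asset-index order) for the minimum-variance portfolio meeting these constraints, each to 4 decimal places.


u=Σ⁻¹μ = [2.7887  3.7178  3.0183  5.6866  4.1673]
v=Σ⁻¹𝟙 = [20.5644  25.1187  22.1010  37.2782  46.3611]
a=μᵀu=2.712057  b=𝟙ᵀu=19.378679  c=𝟙ᵀv=151.423371  D=ac−b²=35.135592
λ₁=(c·0.164−b)/D = (151.423371·0.164−19.378679)/35.135592 = 0.155249
λ₂=(a−b·0.164)/D = (2.712057−19.378679·0.164)/35.135592 = -0.013264
w* = 0.155249·u + -0.013264·v:
  w_0 = 0.155249·2.7887 + -0.013264·20.5644 = 0.1602  (Intel)
  w_1 = 0.155249·3.7178 + -0.013264·25.1187 = 0.2440  (Walmart)
  w_2 = 0.155249·3.0183 + -0.013264·22.1010 = 0.1754  (Kellogg)
  w_3 = 0.155249·5.6866 + -0.013264·37.2782 = 0.3884  (Unilever)
  w_4 = 0.155249·4.1673 + -0.013264·46.3611 = 0.0320  (GE)
Σw_i=1.0000  μᵀw=0.1640
σ²=wᵀΣw=λ₁·μ_p+λ₂ = 0.155249·0.164 + -0.013264 = 0.012197 ≈ 0.0122

0.1602  0.2440  0.1754  0.3884  0.0320


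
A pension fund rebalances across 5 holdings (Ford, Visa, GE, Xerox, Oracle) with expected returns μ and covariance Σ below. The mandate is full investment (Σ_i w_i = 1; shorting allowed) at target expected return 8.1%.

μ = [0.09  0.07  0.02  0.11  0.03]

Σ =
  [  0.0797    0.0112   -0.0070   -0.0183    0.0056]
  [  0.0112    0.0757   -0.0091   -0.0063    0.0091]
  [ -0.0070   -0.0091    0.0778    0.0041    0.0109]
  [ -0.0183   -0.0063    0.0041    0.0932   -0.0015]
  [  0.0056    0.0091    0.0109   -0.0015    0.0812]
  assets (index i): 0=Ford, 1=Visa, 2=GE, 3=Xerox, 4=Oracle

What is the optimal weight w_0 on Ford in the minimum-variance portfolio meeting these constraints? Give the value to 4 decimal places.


p=Σ⁻¹μ = [1.3724  0.8736  0.3825  1.4944  0.1532]
q=Σ⁻¹𝟙 = [14.5778  12.8785  13.7747  13.9898  8.2760]
a=μᵀp=0.361304  b=𝟙ᵀp=4.276145  c=𝟙ᵀq=63.496769  D=ac−b²=4.656195
λ₁=(c·0.081−b)/D = (63.496769·0.081−4.276145)/4.656195 = 0.186224
λ₂=(a−b·0.081)/D = (0.361304−4.276145·0.081)/4.656195 = 0.003208
w* = 0.186224·p + 0.003208·q:
  w_0 = 0.186224·1.3724 + 0.003208·14.5778 = 0.3023  (Ford)
  w_1 = 0.186224·0.8736 + 0.003208·12.8785 = 0.2040  (Visa)
  w_2 = 0.186224·0.3825 + 0.003208·13.7747 = 0.1154  (GE)
  w_3 = 0.186224·1.4944 + 0.003208·13.9898 = 0.3232  (Xerox)
  w_4 = 0.186224·0.1532 + 0.003208·8.2760 = 0.0551  (Oracle)
Σw_i=1.0000  μᵀw=0.0810
σ²=wᵀΣw=λ₁·μ_p+λ₂ = 0.186224·0.081 + 0.003208 = 0.018292 ≈ 0.0183

0.3023


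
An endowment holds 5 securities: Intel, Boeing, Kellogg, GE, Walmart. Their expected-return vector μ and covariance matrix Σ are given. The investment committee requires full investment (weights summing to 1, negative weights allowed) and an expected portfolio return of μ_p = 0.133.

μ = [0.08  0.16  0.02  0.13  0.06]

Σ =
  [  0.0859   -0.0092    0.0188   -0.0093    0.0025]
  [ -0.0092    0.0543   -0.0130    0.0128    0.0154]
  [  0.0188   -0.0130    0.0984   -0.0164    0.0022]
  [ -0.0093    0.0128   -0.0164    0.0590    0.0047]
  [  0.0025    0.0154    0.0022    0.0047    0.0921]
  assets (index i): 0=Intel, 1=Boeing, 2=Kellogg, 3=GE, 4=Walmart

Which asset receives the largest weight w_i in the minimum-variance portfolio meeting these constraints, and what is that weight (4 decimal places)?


x=Σ⁻¹μ = [1.3056  2.8545  0.6590  1.9713  0.0224]
y=Σ⁻¹𝟙 = [12.4642  17.5455  12.9929  18.2134  6.3458]
a=μᵀx=0.831962  b=𝟙ᵀx=6.812769  c=𝟙ᵀy=67.561875  D=ac−b²=9.795076
λ₁=(c·0.133−b)/D = (67.561875·0.133−6.812769)/9.795076 = 0.221842
λ₂=(a−b·0.133)/D = (0.831962−6.812769·0.133)/9.795076 = -0.007569
w* = 0.221842·x + -0.007569·y:
  w_0 = 0.221842·1.3056 + -0.007569·12.4642 = 0.1953  (Intel)
  w_1 = 0.221842·2.8545 + -0.007569·17.5455 = 0.5005  (Boeing)
  w_2 = 0.221842·0.6590 + -0.007569·12.9929 = 0.0478  (Kellogg)
  w_3 = 0.221842·1.9713 + -0.007569·18.2134 = 0.2995  (GE)
  w_4 = 0.221842·0.0224 + -0.007569·6.3458 = -0.0431  (Walmart)
Σw_i=1.0000  μᵀw=0.1330
σ²=wᵀΣw=λ₁·μ_p+λ₂ = 0.221842·0.133 + -0.007569 = 0.021936 ≈ 0.0219

Boeing (0.5005)


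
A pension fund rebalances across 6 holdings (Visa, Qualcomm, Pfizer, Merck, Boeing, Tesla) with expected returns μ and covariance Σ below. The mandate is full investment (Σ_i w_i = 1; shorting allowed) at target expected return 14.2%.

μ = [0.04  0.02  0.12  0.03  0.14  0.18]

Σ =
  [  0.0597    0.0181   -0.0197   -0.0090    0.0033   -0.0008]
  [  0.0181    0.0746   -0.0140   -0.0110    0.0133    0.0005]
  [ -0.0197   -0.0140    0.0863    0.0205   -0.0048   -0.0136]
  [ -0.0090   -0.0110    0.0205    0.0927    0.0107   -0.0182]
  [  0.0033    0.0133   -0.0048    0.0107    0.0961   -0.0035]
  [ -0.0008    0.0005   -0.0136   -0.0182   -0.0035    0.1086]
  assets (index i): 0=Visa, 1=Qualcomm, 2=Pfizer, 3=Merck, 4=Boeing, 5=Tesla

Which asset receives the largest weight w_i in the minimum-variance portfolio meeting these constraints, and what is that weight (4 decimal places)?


x=Σ⁻¹μ = [1.2966  0.0807  2.0502  0.2213  1.5521  2.0105]
y=Σ⁻¹𝟙 = [20.5993  12.0222  18.0178  12.0106  8.1012  13.8348]
a=μᵀx=0.885317  b=𝟙ᵀx=7.211297  c=𝟙ᵀy=84.585884  D=ac−b²=22.882531
λ₁=(c·0.142−b)/D = (84.585884·0.142−7.211297)/22.882531 = 0.209763
λ₂=(a−b·0.142)/D = (0.885317−7.211297·0.142)/22.882531 = -0.006061
w* = 0.209763·x + -0.006061·y:
  w_0 = 0.209763·1.2966 + -0.006061·20.5993 = 0.1471  (Visa)
  w_1 = 0.209763·0.0807 + -0.006061·12.0222 = -0.0559  (Qualcomm)
  w_2 = 0.209763·2.0502 + -0.006061·18.0178 = 0.3208  (Pfizer)
  w_3 = 0.209763·0.2213 + -0.006061·12.0106 = -0.0264  (Merck)
  w_4 = 0.209763·1.5521 + -0.006061·8.1012 = 0.2765  (Boeing)
  w_5 = 0.209763·2.0105 + -0.006061·13.8348 = 0.3379  (Tesla)
Σw_i=1.0000  μᵀw=0.1420
σ²=wᵀΣw=λ₁·μ_p+λ₂ = 0.209763·0.142 + -0.006061 = 0.023725 ≈ 0.0237

Tesla (0.3379)


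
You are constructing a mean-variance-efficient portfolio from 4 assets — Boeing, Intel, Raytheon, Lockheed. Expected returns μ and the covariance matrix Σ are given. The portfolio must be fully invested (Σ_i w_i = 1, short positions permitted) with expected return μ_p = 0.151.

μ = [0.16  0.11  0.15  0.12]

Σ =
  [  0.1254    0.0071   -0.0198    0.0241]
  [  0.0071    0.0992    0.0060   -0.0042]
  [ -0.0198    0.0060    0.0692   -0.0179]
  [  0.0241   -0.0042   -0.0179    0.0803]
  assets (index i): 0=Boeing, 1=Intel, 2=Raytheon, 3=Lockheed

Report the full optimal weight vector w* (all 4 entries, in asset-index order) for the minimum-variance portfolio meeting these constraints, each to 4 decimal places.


g=Σ⁻¹μ = [1.3434  0.9110  2.9370  1.7936]
h=Σ⁻¹𝟙 = [7.7008  8.9700  19.7608  15.0162]
a=μᵀg=0.970922  b=𝟙ᵀg=6.984903  c=𝟙ᵀh=51.447881  D=ac−b²=1.162993
λ₁=(c·0.151−b)/D = (51.447881·0.151−6.984903)/1.162993 = 0.673888
λ₂=(a−b·0.151)/D = (0.970922−6.984903·0.151)/1.162993 = -0.072054
w* = 0.673888·g + -0.072054·h:
  w_0 = 0.673888·1.3434 + -0.072054·7.7008 = 0.3504  (Boeing)
  w_1 = 0.673888·0.9110 + -0.072054·8.9700 = -0.0324  (Intel)
  w_2 = 0.673888·2.9370 + -0.072054·19.7608 = 0.5553  (Raytheon)
  w_3 = 0.673888·1.7936 + -0.072054·15.0162 = 0.1267  (Lockheed)
Σw_i=1.0000  μᵀw=0.1510
σ²=wᵀΣw=λ₁·μ_p+λ₂ = 0.673888·0.151 + -0.072054 = 0.029703 ≈ 0.0297

0.3504  -0.0324  0.5553  0.1267


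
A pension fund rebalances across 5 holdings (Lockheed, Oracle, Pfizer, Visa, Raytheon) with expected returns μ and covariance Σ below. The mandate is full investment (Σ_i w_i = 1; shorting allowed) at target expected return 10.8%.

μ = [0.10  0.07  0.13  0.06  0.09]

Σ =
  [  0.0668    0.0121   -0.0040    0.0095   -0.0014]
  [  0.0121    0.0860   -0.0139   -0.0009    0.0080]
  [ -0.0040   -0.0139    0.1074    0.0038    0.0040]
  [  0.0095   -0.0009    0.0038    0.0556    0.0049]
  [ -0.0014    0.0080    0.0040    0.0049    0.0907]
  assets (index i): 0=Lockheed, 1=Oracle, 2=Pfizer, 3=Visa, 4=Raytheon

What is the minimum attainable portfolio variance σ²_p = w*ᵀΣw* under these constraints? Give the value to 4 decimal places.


x=Σ⁻¹μ = [1.3559  0.7619  1.3032  0.6957  0.8509]
y=Σ⁻¹𝟙 = [11.7041  10.9649  10.3122  14.6661  8.9918]
a=μᵀx=0.476677  b=𝟙ᵀx=4.967767  c=𝟙ᵀy=56.639092  D=ac−b²=2.319832
λ₁=(c·0.108−b)/D = (56.639092·0.108−4.967767)/2.319832 = 0.495405
λ₂=(a−b·0.108)/D = (0.476677−4.967767·0.108)/2.319832 = -0.025796
w* = 0.495405·x + -0.025796·y:
  w_0 = 0.495405·1.3559 + -0.025796·11.7041 = 0.3698  (Lockheed)
  w_1 = 0.495405·0.7619 + -0.025796·10.9649 = 0.0946  (Oracle)
  w_2 = 0.495405·1.3032 + -0.025796·10.3122 = 0.3796  (Pfizer)
  w_3 = 0.495405·0.6957 + -0.025796·14.6661 = -0.0337  (Visa)
  w_4 = 0.495405·0.8509 + -0.025796·8.9918 = 0.1896  (Raytheon)
Σw_i=1.0000  μᵀw=0.1080
σ²=wᵀΣw=λ₁·μ_p+λ₂ = 0.495405·0.108 + -0.025796 = 0.027708 ≈ 0.0277

0.0277


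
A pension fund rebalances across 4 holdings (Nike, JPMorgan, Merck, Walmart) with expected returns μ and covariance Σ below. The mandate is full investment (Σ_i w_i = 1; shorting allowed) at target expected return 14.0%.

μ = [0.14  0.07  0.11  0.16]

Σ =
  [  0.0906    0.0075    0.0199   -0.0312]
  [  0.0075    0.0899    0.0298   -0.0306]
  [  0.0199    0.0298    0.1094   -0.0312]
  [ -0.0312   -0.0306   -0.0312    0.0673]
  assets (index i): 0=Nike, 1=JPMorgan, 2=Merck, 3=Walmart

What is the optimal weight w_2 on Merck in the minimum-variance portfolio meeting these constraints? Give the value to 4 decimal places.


0.1319

p=Σ⁻¹μ = [2.8683  1.8279  1.4751  5.2221]
q=Σ⁻¹𝟙 = [20.0572  18.6056  11.2082  37.8129]
a=μᵀp=1.527309  b=𝟙ᵀp=11.393367  c=𝟙ᵀq=87.683902  D=ac−b²=4.111565
λ₁=(c·0.140−b)/D = (87.683902·0.140−11.393367)/4.111565 = 0.214609
λ₂=(a−b·0.140)/D = (1.527309−11.393367·0.140)/4.111565 = -0.016481
w* = 0.214609·p + -0.016481·q:
  w_0 = 0.214609·2.8683 + -0.016481·20.0572 = 0.2850  (Nike)
  w_1 = 0.214609·1.8279 + -0.016481·18.6056 = 0.0856  (JPMorgan)
  w_2 = 0.214609·1.4751 + -0.016481·11.2082 = 0.1319  (Merck)
  w_3 = 0.214609·5.2221 + -0.016481·37.8129 = 0.4975  (Walmart)
Σw_i=1.0000  μᵀw=0.1400
σ²=wᵀΣw=λ₁·μ_p+λ₂ = 0.214609·0.140 + -0.016481 = 0.013564 ≈ 0.0136


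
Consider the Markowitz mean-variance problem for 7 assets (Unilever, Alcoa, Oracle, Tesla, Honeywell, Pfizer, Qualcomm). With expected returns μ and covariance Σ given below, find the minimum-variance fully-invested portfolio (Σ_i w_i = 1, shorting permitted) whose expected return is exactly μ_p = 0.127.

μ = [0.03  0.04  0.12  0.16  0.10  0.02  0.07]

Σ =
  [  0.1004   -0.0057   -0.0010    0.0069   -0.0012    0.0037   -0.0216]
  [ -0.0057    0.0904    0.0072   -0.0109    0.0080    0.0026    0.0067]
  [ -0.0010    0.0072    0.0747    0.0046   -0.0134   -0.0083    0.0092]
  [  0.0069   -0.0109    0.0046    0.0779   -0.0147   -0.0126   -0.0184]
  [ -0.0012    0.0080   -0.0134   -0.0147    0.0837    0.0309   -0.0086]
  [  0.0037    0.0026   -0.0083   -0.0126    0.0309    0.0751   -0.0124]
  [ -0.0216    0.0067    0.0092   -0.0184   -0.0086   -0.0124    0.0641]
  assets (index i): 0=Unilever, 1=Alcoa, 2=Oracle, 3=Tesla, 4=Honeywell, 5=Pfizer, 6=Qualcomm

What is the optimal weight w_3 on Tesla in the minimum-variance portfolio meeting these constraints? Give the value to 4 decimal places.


0.3844

g=Σ⁻¹μ = [0.6224  0.3583  1.5306  2.9347  2.0007  0.4312  2.2389]
h=Σ⁻¹𝟙 = [14.9946  10.0636  11.8125  24.7700  14.3531  16.7682  30.1858]
a=μᵀg=1.051636  b=𝟙ᵀg=10.116756  c=𝟙ᵀh=122.947769  D=ac−b²=26.947493
λ₁=(c·0.127−b)/D = (122.947769·0.127−10.116756)/26.947493 = 0.204012
λ₂=(a−b·0.127)/D = (1.051636−10.116756·0.127)/26.947493 = -0.008654
w* = 0.204012·g + -0.008654·h:
  w_0 = 0.204012·0.6224 + -0.008654·14.9946 = -0.0028  (Unilever)
  w_1 = 0.204012·0.3583 + -0.008654·10.0636 = -0.0140  (Alcoa)
  w_2 = 0.204012·1.5306 + -0.008654·11.8125 = 0.2100  (Oracle)
  w_3 = 0.204012·2.9347 + -0.008654·24.7700 = 0.3844  (Tesla)
  w_4 = 0.204012·2.0007 + -0.008654·14.3531 = 0.2840  (Honeywell)
  w_5 = 0.204012·0.4312 + -0.008654·16.7682 = -0.0571  (Pfizer)
  w_6 = 0.204012·2.2389 + -0.008654·30.1858 = 0.1955  (Qualcomm)
Σw_i=1.0000  μᵀw=0.1270
σ²=wᵀΣw=λ₁·μ_p+λ₂ = 0.204012·0.127 + -0.008654 = 0.017256 ≈ 0.0173


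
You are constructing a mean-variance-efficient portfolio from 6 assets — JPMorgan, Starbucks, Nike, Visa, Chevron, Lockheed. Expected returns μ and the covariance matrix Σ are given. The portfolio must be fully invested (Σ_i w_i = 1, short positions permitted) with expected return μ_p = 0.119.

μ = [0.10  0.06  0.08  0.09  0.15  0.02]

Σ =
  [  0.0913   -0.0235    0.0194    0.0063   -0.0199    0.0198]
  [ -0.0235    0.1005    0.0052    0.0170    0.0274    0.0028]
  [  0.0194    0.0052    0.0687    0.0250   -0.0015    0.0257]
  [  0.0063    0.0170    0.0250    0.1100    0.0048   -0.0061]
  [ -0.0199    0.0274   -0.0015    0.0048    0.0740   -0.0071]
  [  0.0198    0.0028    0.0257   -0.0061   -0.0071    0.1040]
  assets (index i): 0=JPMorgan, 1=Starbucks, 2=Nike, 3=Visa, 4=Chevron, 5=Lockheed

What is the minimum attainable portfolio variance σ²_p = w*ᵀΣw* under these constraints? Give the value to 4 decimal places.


0.0235

p=Σ⁻¹μ = [1.5058  0.2062  0.6380  0.4493  2.3325  -0.0720]
q=Σ⁻¹𝟙 = [12.9349  7.5515  6.1080  5.5323  14.6096  6.7620]
a=μᵀp=0.602865  b=𝟙ᵀp=5.059806  c=𝟙ᵀq=53.498253  D=ac−b²=6.650577
λ₁=(c·0.119−b)/D = (53.498253·0.119−5.059806)/6.650577 = 0.196447
λ₂=(a−b·0.119)/D = (0.602865−5.059806·0.119)/6.650577 = 0.000112
w* = 0.196447·p + 0.000112·q:
  w_0 = 0.196447·1.5058 + 0.000112·12.9349 = 0.2973  (JPMorgan)
  w_1 = 0.196447·0.2062 + 0.000112·7.5515 = 0.0414  (Starbucks)
  w_2 = 0.196447·0.6380 + 0.000112·6.1080 = 0.1260  (Nike)
  w_3 = 0.196447·0.4493 + 0.000112·5.5323 = 0.0889  (Visa)
  w_4 = 0.196447·2.3325 + 0.000112·14.6096 = 0.4599  (Chevron)
  w_5 = 0.196447·-0.0720 + 0.000112·6.7620 = -0.0134  (Lockheed)
Σw_i=1.0000  μᵀw=0.1190
σ²=wᵀΣw=λ₁·μ_p+λ₂ = 0.196447·0.119 + 0.000112 = 0.023490 ≈ 0.0235


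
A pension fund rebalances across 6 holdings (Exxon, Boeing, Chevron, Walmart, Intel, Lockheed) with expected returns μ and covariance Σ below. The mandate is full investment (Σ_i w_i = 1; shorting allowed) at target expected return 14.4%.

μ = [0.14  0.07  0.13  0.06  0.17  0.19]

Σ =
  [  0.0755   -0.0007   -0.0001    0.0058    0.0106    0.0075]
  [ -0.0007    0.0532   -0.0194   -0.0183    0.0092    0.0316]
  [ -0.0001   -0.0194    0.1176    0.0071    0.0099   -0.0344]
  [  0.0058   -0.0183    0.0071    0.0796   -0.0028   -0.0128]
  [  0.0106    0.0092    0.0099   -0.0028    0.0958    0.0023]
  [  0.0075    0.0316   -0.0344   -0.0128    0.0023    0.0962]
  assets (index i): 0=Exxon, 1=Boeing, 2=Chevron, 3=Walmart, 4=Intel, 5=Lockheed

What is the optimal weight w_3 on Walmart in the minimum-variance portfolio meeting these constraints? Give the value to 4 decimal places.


g=Σ⁻¹μ = [1.3535  0.6976  1.7364  1.0900  1.3532  2.3740]
h=Σ⁻¹𝟙 = [10.4146  23.6383  13.4283  17.6691  5.9328  8.8292]
a=μᵀg=1.210551  b=𝟙ᵀg=8.604672  c=𝟙ᵀh=79.912303  D=ac−b²=22.697525
λ₁=(c·0.144−b)/D = (79.912303·0.144−8.604672)/22.697525 = 0.127886
λ₂=(a−b·0.144)/D = (1.210551−8.604672·0.144)/22.697525 = -0.001257
w* = 0.127886·g + -0.001257·h:
  w_0 = 0.127886·1.3535 + -0.001257·10.4146 = 0.1600  (Exxon)
  w_1 = 0.127886·0.6976 + -0.001257·23.6383 = 0.0595  (Boeing)
  w_2 = 0.127886·1.7364 + -0.001257·13.4283 = 0.2052  (Chevron)
  w_3 = 0.127886·1.0900 + -0.001257·17.6691 = 0.1172  (Walmart)
  w_4 = 0.127886·1.3532 + -0.001257·5.9328 = 0.1656  (Intel)
  w_5 = 0.127886·2.3740 + -0.001257·8.8292 = 0.2925  (Lockheed)
Σw_i=1.0000  μᵀw=0.1440
σ²=wᵀΣw=λ₁·μ_p+λ₂ = 0.127886·0.144 + -0.001257 = 0.017159 ≈ 0.0172

0.1172


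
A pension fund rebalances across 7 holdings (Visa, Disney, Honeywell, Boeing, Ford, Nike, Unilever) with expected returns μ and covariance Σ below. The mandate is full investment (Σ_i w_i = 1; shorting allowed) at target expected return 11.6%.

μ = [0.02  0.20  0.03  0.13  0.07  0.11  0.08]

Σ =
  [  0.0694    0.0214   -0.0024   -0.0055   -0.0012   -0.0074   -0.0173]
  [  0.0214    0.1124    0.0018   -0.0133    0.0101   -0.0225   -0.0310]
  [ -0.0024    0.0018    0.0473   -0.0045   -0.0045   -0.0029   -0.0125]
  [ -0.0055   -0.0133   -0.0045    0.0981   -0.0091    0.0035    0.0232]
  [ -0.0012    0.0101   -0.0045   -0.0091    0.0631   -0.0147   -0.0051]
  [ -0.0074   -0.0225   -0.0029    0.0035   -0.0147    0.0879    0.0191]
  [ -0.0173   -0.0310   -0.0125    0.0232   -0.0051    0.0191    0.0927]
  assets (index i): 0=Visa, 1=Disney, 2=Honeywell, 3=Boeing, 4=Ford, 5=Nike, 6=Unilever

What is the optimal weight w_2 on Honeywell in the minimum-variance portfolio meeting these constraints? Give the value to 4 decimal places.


0.1173

u=Σ⁻¹μ = [0.2239  2.4687  1.2834  1.5206  1.5661  1.8805  1.2216]
v=Σ⁻¹𝟙 = [19.1862  12.2175  30.6495  11.7776  23.4648  16.7892  17.4707]
a=μᵀu=1.148604  b=𝟙ᵀu=10.164806  c=𝟙ᵀv=131.555547  D=ac−b²=47.781975
λ₁=(c·0.116−b)/D = (131.555547·0.116−10.164806)/47.781975 = 0.106644
λ₂=(a−b·0.116)/D = (1.148604−10.164806·0.116)/47.781975 = -0.000639
w* = 0.106644·u + -0.000639·v:
  w_0 = 0.106644·0.2239 + -0.000639·19.1862 = 0.0116  (Visa)
  w_1 = 0.106644·2.4687 + -0.000639·12.2175 = 0.2555  (Disney)
  w_2 = 0.106644·1.2834 + -0.000639·30.6495 = 0.1173  (Honeywell)
  w_3 = 0.106644·1.5206 + -0.000639·11.7776 = 0.1546  (Boeing)
  w_4 = 0.106644·1.5661 + -0.000639·23.4648 = 0.1520  (Ford)
  w_5 = 0.106644·1.8805 + -0.000639·16.7892 = 0.1898  (Nike)
  w_6 = 0.106644·1.2216 + -0.000639·17.4707 = 0.1191  (Unilever)
Σw_i=1.0000  μᵀw=0.1160
σ²=wᵀΣw=λ₁·μ_p+λ₂ = 0.106644·0.116 + -0.000639 = 0.011732 ≈ 0.0117


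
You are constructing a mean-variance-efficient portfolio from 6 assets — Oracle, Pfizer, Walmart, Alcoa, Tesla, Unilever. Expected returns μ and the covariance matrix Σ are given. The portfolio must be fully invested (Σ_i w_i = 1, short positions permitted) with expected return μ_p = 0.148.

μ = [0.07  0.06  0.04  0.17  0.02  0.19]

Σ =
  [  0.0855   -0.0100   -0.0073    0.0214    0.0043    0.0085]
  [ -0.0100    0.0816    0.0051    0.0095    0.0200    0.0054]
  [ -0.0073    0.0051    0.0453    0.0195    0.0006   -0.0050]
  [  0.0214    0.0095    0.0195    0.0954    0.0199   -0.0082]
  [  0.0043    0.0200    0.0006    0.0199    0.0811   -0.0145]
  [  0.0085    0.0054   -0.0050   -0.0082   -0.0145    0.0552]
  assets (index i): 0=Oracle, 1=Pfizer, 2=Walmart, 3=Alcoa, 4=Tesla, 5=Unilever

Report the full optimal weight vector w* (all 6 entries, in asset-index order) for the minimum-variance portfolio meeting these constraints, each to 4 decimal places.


x=Σ⁻¹μ = [-0.0163  0.1173  0.4619  1.9215  0.4364  3.8750]
y=Σ⁻¹𝟙 = [11.5676  7.3017  24.8164  1.1649  13.2972  21.5342]
a=μᵀx=1.096018  b=𝟙ᵀx=6.795975  c=𝟙ᵀy=79.681961  D=ac−b²=41.147581
λ₁=(c·0.148−b)/D = (79.681961·0.148−6.795975)/41.147581 = 0.121440
λ₂=(a−b·0.148)/D = (1.096018−6.795975·0.148)/41.147581 = 0.002192
w* = 0.121440·x + 0.002192·y:
  w_0 = 0.121440·-0.0163 + 0.002192·11.5676 = 0.0234  (Oracle)
  w_1 = 0.121440·0.1173 + 0.002192·7.3017 = 0.0303  (Pfizer)
  w_2 = 0.121440·0.4619 + 0.002192·24.8164 = 0.1105  (Walmart)
  w_3 = 0.121440·1.9215 + 0.002192·1.1649 = 0.2359  (Alcoa)
  w_4 = 0.121440·0.4364 + 0.002192·13.2972 = 0.0822  (Tesla)
  w_5 = 0.121440·3.8750 + 0.002192·21.5342 = 0.5178  (Unilever)
Σw_i=1.0000  μᵀw=0.1480
σ²=wᵀΣw=λ₁·μ_p+λ₂ = 0.121440·0.148 + 0.002192 = 0.020166 ≈ 0.0202

0.0234  0.0303  0.1105  0.2359  0.0822  0.5178


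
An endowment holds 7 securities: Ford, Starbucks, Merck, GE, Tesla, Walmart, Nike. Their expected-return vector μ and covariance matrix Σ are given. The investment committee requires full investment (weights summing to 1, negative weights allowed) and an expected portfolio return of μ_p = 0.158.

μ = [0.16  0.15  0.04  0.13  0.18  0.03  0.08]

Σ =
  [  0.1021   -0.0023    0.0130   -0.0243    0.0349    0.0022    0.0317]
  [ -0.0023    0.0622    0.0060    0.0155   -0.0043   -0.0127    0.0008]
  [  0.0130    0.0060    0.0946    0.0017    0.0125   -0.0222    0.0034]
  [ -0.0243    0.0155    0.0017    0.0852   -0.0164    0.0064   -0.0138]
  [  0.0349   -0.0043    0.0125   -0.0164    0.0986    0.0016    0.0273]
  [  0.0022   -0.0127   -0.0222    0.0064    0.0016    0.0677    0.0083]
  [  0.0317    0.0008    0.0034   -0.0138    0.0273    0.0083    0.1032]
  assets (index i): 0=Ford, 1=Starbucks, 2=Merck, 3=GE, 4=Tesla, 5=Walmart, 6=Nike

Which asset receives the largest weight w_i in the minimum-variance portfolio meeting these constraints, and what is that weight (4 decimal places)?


Starbucks (0.3093)

g=Σ⁻¹μ = [1.4453  2.2506  -0.0399  1.8216  1.6930  0.5852  0.0638]
h=Σ⁻¹𝟙 = [6.8876  16.8821  11.8801  11.0879  7.0513  19.7723  5.0791]
a=μᵀg=1.131467  b=𝟙ᵀg=7.819699  c=𝟙ᵀh=78.640432  D=ac−b²=27.831319
λ₁=(c·0.158−b)/D = (78.640432·0.158−7.819699)/27.831319 = 0.165479
λ₂=(a−b·0.158)/D = (1.131467−7.819699·0.158)/27.831319 = -0.003738
w* = 0.165479·g + -0.003738·h:
  w_0 = 0.165479·1.4453 + -0.003738·6.8876 = 0.2134  (Ford)
  w_1 = 0.165479·2.2506 + -0.003738·16.8821 = 0.3093  (Starbucks)
  w_2 = 0.165479·-0.0399 + -0.003738·11.8801 = -0.0510  (Merck)
  w_3 = 0.165479·1.8216 + -0.003738·11.0879 = 0.2600  (GE)
  w_4 = 0.165479·1.6930 + -0.003738·7.0513 = 0.2538  (Tesla)
  w_5 = 0.165479·0.5852 + -0.003738·19.7723 = 0.0229  (Walmart)
  w_6 = 0.165479·0.0638 + -0.003738·5.0791 = -0.0084  (Nike)
Σw_i=1.0000  μᵀw=0.1580
σ²=wᵀΣw=λ₁·μ_p+λ₂ = 0.165479·0.158 + -0.003738 = 0.022407 ≈ 0.0224


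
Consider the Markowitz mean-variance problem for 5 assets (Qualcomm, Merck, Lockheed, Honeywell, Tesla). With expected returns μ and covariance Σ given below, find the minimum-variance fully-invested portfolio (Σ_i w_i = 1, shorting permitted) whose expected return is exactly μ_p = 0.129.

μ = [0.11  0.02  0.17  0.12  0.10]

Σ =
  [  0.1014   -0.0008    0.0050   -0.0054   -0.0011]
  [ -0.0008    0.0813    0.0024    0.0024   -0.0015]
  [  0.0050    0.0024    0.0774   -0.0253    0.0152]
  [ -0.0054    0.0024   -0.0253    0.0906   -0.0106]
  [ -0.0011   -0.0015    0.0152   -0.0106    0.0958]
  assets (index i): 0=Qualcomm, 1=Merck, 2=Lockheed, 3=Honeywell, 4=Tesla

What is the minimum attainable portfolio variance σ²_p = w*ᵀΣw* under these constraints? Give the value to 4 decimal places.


p=Σ⁻¹μ = [1.0823  0.1277  2.6809  2.2373  0.8805]
q=Σ⁻¹𝟙 = [10.2004  11.6363  15.4063  16.8276  10.1552]
a=μᵀp=0.933883  b=𝟙ᵀp=7.008677  c=𝟙ᵀq=64.225831  D=ac−b²=10.857872
λ₁=(c·0.129−b)/D = (64.225831·0.129−7.008677)/10.857872 = 0.117560
λ₂=(a−b·0.129)/D = (0.933883−7.008677·0.129)/10.857872 = 0.002741
w* = 0.117560·p + 0.002741·q:
  w_0 = 0.117560·1.0823 + 0.002741·10.2004 = 0.1552  (Qualcomm)
  w_1 = 0.117560·0.1277 + 0.002741·11.6363 = 0.0469  (Merck)
  w_2 = 0.117560·2.6809 + 0.002741·15.4063 = 0.3574  (Lockheed)
  w_3 = 0.117560·2.2373 + 0.002741·16.8276 = 0.3091  (Honeywell)
  w_4 = 0.117560·0.8805 + 0.002741·10.1552 = 0.1313  (Tesla)
Σw_i=1.0000  μᵀw=0.1290
σ²=wᵀΣw=λ₁·μ_p+λ₂ = 0.117560·0.129 + 0.002741 = 0.017907 ≈ 0.0179

0.0179


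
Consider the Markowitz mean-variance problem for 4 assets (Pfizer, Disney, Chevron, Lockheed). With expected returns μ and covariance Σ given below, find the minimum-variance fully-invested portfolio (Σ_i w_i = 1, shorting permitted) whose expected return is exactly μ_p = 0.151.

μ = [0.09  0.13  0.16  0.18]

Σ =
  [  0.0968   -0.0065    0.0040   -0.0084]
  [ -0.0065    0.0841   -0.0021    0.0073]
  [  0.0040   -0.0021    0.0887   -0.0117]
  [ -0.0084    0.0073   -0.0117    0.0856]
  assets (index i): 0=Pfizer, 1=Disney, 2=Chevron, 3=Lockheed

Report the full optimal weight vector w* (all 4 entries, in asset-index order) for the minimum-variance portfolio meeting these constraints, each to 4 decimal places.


0.1428  0.2007  0.3058  0.3507

g=Σ⁻¹μ = [1.1486  1.4807  2.1005  2.3763]
h=Σ⁻¹𝟙 = [11.7807  11.9431  12.8156  13.5714]
a=μᵀg=1.059698  b=𝟙ᵀg=7.106219  c=𝟙ᵀh=50.110812  D=ac−b²=2.603997
λ₁=(c·0.151−b)/D = (50.110812·0.151−7.106219)/2.603997 = 0.176849
λ₂=(a−b·0.151)/D = (1.059698−7.106219·0.151)/2.603997 = -0.005123
w* = 0.176849·g + -0.005123·h:
  w_0 = 0.176849·1.1486 + -0.005123·11.7807 = 0.1428  (Pfizer)
  w_1 = 0.176849·1.4807 + -0.005123·11.9431 = 0.2007  (Disney)
  w_2 = 0.176849·2.1005 + -0.005123·12.8156 = 0.3058  (Chevron)
  w_3 = 0.176849·2.3763 + -0.005123·13.5714 = 0.3507  (Lockheed)
Σw_i=1.0000  μᵀw=0.1510
σ²=wᵀΣw=λ₁·μ_p+λ₂ = 0.176849·0.151 + -0.005123 = 0.021581 ≈ 0.0216


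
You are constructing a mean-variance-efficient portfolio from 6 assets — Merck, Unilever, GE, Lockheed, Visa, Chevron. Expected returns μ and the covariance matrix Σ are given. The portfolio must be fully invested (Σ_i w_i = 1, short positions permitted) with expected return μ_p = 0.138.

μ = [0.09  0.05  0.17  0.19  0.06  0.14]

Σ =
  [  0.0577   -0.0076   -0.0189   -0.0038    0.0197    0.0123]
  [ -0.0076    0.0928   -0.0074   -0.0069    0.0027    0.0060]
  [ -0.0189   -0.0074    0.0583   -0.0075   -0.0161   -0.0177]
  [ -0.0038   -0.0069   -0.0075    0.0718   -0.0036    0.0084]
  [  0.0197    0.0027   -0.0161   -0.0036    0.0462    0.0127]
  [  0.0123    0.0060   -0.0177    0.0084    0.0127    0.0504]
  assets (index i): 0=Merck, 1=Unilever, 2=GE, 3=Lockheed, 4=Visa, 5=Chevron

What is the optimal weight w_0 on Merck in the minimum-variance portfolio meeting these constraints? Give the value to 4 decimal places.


0.1522

u=Σ⁻¹μ = [2.6239  1.2027  5.6786  3.2086  1.4924  3.0776]
v=Σ⁻¹𝟙 = [22.6948  15.5495  40.4829  19.8548  21.8028  17.8657]
a=μᵀu=2.391697  b=𝟙ᵀu=17.283868  c=𝟙ᵀv=138.250388  D=ac−b²=31.920943
λ₁=(c·0.138−b)/D = (138.250388·0.138−17.283868)/31.920943 = 0.056223
λ₂=(a−b·0.138)/D = (2.391697−17.283868·0.138)/31.920943 = 0.000204
w* = 0.056223·u + 0.000204·v:
  w_0 = 0.056223·2.6239 + 0.000204·22.6948 = 0.1522  (Merck)
  w_1 = 0.056223·1.2027 + 0.000204·15.5495 = 0.0708  (Unilever)
  w_2 = 0.056223·5.6786 + 0.000204·40.4829 = 0.3275  (GE)
  w_3 = 0.056223·3.2086 + 0.000204·19.8548 = 0.1845  (Lockheed)
  w_4 = 0.056223·1.4924 + 0.000204·21.8028 = 0.0884  (Visa)
  w_5 = 0.056223·3.0776 + 0.000204·17.8657 = 0.1767  (Chevron)
Σw_i=1.0000  μᵀw=0.1380
σ²=wᵀΣw=λ₁·μ_p+λ₂ = 0.056223·0.138 + 0.000204 = 0.007963 ≈ 0.0080


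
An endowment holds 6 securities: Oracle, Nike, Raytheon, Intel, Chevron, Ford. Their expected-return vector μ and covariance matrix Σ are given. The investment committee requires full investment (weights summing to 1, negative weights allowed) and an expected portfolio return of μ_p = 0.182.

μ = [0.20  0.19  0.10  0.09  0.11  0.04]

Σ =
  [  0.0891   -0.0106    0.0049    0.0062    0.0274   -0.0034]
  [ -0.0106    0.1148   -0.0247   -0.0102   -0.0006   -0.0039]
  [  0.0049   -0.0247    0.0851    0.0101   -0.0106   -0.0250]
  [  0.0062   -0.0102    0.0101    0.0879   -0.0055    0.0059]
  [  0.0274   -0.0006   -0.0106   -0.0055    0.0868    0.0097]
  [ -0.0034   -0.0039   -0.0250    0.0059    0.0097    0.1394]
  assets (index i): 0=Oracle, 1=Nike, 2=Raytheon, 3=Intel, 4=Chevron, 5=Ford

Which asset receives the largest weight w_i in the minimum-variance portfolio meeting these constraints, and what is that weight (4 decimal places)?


p=Σ⁻¹μ = [2.1243  2.3756  1.9269  0.9367  0.8348  0.6531]
q=Σ⁻¹𝟙 = [8.2877  14.7949  18.6022  10.3820  10.8264  9.9330]
a=μᵀp=1.271173  b=𝟙ᵀp=8.851410  c=𝟙ᵀq=72.826332  D=ac−b²=14.227416
λ₁=(c·0.182−b)/D = (72.826332·0.182−8.851410)/14.227416 = 0.309472
λ₂=(a−b·0.182)/D = (1.271173−8.851410·0.182)/14.227416 = -0.023882
w* = 0.309472·p + -0.023882·q:
  w_0 = 0.309472·2.1243 + -0.023882·8.2877 = 0.4595  (Oracle)
  w_1 = 0.309472·2.3756 + -0.023882·14.7949 = 0.3818  (Nike)
  w_2 = 0.309472·1.9269 + -0.023882·18.6022 = 0.1521  (Raytheon)
  w_3 = 0.309472·0.9367 + -0.023882·10.3820 = 0.0419  (Intel)
  w_4 = 0.309472·0.8348 + -0.023882·10.8264 = -0.0002  (Chevron)
  w_5 = 0.309472·0.6531 + -0.023882·9.9330 = -0.0351  (Ford)
Σw_i=1.0000  μᵀw=0.1820
σ²=wᵀΣw=λ₁·μ_p+λ₂ = 0.309472·0.182 + -0.023882 = 0.032442 ≈ 0.0324

Oracle (0.4595)
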